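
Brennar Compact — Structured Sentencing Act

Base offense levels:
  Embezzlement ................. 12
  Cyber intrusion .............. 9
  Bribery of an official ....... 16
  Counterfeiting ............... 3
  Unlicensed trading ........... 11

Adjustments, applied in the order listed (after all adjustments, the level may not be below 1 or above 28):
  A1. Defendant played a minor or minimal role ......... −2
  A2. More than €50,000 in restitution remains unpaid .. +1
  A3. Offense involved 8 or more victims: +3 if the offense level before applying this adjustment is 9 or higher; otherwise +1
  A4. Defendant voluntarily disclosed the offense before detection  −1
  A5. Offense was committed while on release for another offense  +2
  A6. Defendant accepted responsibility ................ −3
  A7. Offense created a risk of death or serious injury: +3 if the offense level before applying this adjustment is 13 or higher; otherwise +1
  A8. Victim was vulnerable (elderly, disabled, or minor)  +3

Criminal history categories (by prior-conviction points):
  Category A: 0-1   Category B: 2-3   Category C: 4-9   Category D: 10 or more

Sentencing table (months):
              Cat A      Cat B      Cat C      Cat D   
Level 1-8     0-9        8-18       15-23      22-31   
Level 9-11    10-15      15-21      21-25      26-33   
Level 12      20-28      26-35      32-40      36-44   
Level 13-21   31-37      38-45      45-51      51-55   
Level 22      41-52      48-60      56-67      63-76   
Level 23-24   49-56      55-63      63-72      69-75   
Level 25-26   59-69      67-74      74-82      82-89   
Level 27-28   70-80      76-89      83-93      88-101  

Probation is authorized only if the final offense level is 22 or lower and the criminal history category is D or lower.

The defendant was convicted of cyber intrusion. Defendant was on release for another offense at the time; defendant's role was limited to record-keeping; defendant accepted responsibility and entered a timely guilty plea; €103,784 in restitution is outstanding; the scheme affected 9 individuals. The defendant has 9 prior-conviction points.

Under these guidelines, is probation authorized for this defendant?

Yes

Base offense level for cyber intrusion: 9.
A1 applies: 9 − 2 = 7.
A2 applies: 7 + 1 = 8.
A3 applies (level before this adjustment is 8 < 9, so +1): 8 + 1 = 9.
A5 applies: 9 + 2 = 11.
A6 applies: 11 − 3 = 8.
Final offense level: 8.
Criminal history: 9 prior points → Category C (4-9).
Level 8 falls in the 1-8 band.
Grid: Level 1-8 × Category C = 15-23 months.
Probation check: level 8 ≤ 22 and category C ≤ D → eligible.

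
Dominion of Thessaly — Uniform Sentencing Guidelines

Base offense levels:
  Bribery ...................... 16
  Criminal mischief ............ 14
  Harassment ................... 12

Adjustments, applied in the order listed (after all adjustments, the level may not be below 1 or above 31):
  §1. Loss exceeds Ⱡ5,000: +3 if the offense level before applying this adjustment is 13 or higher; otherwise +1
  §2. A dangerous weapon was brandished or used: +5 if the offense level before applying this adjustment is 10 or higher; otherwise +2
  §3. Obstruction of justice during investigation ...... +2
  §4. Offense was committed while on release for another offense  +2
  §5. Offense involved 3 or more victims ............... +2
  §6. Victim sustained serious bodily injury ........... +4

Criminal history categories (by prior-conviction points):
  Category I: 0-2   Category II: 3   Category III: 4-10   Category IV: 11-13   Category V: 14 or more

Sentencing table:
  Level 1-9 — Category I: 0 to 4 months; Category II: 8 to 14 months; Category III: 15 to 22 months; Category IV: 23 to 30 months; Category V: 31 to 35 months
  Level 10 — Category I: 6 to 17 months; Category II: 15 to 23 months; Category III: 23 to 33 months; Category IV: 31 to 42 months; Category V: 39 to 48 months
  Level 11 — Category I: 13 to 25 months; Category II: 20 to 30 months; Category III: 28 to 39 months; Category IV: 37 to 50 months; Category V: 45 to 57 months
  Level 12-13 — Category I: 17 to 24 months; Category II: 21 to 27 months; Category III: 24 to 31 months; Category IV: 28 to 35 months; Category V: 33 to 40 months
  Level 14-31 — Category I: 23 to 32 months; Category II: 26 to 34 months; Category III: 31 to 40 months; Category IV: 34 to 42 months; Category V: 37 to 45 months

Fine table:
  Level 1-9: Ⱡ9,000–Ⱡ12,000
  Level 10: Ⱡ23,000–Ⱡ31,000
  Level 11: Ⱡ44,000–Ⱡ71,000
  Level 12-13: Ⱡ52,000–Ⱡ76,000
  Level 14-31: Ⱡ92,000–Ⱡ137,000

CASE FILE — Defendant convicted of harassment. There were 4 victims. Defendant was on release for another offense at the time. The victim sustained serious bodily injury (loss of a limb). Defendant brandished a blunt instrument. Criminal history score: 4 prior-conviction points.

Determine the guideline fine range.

Base offense level for harassment: 12.
§2 applies (level before this adjustment is 12 ≥ 10, so +5): 12 + 5 = 17.
§3 does not apply.
§4 applies: 17 + 2 = 19.
§5 applies: 19 + 2 = 21.
§6 applies: 21 + 4 = 25.
Final offense level: 25.
Level 25 falls in the 14-31 band.
Fine table: Level 14-31 → Ⱡ92,000–Ⱡ137,000.

Ⱡ92,000–Ⱡ137,000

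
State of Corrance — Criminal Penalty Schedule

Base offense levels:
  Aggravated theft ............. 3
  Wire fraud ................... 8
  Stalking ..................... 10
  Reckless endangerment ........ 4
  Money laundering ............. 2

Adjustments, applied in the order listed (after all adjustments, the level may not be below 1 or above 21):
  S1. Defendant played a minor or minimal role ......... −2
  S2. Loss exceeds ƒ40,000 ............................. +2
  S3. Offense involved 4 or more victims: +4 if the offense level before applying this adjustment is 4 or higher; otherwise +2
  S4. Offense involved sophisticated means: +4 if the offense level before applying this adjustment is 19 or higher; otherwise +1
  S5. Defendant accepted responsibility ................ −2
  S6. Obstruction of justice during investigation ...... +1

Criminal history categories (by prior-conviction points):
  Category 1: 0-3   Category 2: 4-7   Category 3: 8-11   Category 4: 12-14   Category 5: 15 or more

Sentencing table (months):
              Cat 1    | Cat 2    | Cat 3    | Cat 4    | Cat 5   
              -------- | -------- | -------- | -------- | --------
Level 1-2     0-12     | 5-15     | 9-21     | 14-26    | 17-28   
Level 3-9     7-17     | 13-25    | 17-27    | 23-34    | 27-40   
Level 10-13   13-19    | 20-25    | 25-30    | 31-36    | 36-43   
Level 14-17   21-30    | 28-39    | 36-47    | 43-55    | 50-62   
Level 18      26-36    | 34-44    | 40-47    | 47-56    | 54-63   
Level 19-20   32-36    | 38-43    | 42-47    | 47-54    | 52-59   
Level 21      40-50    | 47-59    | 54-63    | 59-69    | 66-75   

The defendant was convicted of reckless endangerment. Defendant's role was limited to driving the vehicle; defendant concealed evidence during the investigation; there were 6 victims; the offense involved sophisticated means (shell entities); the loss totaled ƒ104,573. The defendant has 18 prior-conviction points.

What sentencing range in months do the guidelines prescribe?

Base offense level for reckless endangerment: 4.
S1 applies: 4 − 2 = 2.
S2 applies: 2 + 2 = 4.
S3 applies (level before this adjustment is 4 ≥ 4, so +4): 4 + 4 = 8.
S4 applies (level before this adjustment is 8 < 19, so +1): 8 + 1 = 9.
S5 does not apply.
S6 applies: 9 + 1 = 10.
Final offense level: 10.
Criminal history: 18 prior points → Category 5 (15+).
Level 10 falls in the 10-13 band.
Grid: Level 10-13 × Category 5 = 36-43 months.

36-43 months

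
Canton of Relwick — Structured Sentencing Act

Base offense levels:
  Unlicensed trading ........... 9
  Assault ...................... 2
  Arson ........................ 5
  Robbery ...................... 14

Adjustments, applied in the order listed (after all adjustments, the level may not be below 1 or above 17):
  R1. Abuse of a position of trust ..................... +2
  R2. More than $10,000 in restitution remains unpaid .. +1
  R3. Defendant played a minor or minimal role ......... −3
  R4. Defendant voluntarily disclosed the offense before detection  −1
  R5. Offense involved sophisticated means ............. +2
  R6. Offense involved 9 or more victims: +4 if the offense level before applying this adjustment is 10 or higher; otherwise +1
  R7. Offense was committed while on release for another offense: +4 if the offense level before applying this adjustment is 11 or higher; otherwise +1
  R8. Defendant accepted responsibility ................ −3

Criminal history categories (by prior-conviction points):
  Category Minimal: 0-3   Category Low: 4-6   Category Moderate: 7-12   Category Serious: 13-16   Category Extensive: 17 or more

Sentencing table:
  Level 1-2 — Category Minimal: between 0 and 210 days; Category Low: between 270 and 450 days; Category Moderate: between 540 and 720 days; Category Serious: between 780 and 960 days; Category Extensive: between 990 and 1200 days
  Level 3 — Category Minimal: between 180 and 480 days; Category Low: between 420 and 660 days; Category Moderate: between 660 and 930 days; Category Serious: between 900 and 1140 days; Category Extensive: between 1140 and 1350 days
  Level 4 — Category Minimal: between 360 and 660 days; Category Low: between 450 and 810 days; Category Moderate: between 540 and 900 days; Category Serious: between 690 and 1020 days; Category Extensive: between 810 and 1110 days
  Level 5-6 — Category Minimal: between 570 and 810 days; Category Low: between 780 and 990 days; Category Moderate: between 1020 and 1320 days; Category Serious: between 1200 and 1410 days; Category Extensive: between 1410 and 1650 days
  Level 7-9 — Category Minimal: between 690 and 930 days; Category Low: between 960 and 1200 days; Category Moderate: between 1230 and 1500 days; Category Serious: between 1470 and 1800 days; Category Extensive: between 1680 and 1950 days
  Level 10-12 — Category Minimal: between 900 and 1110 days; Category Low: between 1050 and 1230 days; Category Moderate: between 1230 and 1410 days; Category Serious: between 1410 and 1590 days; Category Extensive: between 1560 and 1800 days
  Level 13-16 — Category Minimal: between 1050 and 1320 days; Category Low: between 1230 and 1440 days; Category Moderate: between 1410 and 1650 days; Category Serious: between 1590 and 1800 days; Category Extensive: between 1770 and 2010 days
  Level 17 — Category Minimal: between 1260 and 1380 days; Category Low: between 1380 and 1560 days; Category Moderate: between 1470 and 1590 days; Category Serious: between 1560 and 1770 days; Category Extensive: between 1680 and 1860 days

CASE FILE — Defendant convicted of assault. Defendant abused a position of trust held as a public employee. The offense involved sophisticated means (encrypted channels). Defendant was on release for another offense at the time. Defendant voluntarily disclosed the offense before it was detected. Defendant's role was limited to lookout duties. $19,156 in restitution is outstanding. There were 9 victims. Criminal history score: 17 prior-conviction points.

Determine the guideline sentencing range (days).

Base offense level for assault: 2.
R1 applies: 2 + 2 = 4.
R2 applies: 4 + 1 = 5.
R3 applies: 5 − 3 = 2.
R4 applies: 2 − 1 = 1.
R5 applies: 1 + 2 = 3.
R6 applies (level before this adjustment is 3 < 10, so +1): 3 + 1 = 4.
R7 applies (level before this adjustment is 4 < 11, so +1): 4 + 1 = 5.
Final offense level: 5.
Criminal history: 17 prior points → Category Extensive (17+).
Level 5 falls in the 5-6 band.
Grid: Level 5-6 × Category Extensive = 1410-1650 days.

1410-1650 days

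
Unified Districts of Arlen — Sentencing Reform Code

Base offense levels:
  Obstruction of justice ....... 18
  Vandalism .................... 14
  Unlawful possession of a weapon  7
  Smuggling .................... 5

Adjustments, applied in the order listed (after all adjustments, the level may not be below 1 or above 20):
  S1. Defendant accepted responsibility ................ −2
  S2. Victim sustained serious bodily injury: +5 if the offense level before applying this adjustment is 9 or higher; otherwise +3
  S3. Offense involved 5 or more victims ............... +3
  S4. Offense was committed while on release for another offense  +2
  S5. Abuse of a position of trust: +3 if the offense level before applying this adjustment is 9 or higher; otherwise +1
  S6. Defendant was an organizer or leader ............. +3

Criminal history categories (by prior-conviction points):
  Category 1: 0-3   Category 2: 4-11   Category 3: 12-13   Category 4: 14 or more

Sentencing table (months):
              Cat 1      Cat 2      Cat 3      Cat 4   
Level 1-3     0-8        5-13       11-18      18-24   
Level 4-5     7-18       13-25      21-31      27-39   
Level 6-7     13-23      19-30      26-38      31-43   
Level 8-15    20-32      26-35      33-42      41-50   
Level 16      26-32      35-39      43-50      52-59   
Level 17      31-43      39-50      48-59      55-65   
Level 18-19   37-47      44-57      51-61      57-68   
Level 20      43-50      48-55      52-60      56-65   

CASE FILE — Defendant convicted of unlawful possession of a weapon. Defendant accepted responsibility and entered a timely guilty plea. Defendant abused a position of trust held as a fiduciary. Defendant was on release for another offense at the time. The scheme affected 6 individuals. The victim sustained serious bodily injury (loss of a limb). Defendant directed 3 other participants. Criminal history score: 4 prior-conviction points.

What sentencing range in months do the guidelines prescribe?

44-57 months

Base offense level for unlawful possession of a weapon: 7.
S1 applies: 7 − 2 = 5.
S2 applies (level before this adjustment is 5 < 9, so +3): 5 + 3 = 8.
S3 applies: 8 + 3 = 11.
S4 applies: 11 + 2 = 13.
S5 applies (level before this adjustment is 13 ≥ 9, so +3): 13 + 3 = 16.
S6 applies: 16 + 3 = 19.
Final offense level: 19.
Criminal history: 4 prior points → Category 2 (4-11).
Level 19 falls in the 18-19 band.
Grid: Level 18-19 × Category 2 = 44-57 months.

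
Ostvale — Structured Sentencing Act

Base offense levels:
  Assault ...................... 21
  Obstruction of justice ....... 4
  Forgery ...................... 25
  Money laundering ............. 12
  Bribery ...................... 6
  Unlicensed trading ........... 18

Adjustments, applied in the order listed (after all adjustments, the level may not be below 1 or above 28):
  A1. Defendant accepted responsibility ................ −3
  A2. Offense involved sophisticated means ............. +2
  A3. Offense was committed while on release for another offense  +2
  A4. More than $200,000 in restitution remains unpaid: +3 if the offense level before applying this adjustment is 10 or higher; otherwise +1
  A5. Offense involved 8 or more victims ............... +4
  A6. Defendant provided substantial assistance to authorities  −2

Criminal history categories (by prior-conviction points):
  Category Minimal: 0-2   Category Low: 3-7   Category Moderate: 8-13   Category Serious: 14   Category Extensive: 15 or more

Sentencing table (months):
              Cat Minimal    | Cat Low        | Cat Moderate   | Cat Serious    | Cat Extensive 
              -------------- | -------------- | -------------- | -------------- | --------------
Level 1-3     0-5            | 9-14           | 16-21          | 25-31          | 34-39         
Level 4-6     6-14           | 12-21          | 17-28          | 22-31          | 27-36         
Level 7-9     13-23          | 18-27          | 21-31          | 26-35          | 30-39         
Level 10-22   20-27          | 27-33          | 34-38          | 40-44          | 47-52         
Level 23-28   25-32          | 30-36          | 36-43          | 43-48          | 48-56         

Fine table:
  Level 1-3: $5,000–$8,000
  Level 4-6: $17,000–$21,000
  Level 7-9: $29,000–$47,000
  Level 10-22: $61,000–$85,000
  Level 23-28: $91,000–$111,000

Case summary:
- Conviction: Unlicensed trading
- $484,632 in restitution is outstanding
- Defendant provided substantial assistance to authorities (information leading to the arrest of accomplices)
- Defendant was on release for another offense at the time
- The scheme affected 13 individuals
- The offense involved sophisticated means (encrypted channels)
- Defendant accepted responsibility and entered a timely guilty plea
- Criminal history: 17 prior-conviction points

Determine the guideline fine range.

Base offense level for unlicensed trading: 18.
A1 applies: 18 − 3 = 15.
A2 applies: 15 + 2 = 17.
A3 applies: 17 + 2 = 19.
A4 applies (level before this adjustment is 19 ≥ 10, so +3): 19 + 3 = 22.
A5 applies: 22 + 4 = 26.
A6 applies: 26 − 2 = 24.
Final offense level: 24.
Level 24 falls in the 23-28 band.
Fine table: Level 23-28 → $91,000–$111,000.

$91,000–$111,000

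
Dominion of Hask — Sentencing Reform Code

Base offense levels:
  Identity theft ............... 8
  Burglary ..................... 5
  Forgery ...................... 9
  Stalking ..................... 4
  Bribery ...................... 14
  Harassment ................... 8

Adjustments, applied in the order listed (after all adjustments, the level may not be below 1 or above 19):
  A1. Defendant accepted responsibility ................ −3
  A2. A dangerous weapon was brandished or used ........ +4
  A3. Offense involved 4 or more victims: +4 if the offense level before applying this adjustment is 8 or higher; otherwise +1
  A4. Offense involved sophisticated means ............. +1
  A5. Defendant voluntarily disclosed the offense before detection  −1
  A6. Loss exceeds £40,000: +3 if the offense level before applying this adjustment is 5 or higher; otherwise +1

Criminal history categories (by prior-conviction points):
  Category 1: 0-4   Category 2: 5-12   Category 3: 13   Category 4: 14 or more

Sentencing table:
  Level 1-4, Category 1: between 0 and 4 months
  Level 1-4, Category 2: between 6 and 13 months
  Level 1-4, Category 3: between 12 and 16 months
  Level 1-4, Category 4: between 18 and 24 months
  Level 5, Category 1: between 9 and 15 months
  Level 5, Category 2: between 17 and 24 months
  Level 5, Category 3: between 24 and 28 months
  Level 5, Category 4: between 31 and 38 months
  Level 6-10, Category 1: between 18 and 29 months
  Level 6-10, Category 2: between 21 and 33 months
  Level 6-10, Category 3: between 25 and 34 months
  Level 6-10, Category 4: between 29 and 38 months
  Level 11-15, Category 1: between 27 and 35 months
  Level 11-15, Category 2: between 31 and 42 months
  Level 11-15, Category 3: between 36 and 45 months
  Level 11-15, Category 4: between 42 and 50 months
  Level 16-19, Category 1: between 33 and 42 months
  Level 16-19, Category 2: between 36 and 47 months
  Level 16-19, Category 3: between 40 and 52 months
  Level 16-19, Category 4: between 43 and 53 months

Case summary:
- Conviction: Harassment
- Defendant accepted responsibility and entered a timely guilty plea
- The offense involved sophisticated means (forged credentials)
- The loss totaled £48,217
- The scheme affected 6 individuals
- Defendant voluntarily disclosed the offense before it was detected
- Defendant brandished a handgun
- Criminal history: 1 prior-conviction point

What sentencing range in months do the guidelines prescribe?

Base offense level for harassment: 8.
A1 applies: 8 − 3 = 5.
A2 applies: 5 + 4 = 9.
A3 applies (level before this adjustment is 9 ≥ 8, so +4): 9 + 4 = 13.
A4 applies: 13 + 1 = 14.
A5 applies: 14 − 1 = 13.
A6 applies (level before this adjustment is 13 ≥ 5, so +3): 13 + 3 = 16.
Final offense level: 16.
Criminal history: 1 prior point → Category 1 (0-4).
Level 16 falls in the 16-19 band.
Grid: Level 16-19 × Category 1 = 33-42 months.

33-42 months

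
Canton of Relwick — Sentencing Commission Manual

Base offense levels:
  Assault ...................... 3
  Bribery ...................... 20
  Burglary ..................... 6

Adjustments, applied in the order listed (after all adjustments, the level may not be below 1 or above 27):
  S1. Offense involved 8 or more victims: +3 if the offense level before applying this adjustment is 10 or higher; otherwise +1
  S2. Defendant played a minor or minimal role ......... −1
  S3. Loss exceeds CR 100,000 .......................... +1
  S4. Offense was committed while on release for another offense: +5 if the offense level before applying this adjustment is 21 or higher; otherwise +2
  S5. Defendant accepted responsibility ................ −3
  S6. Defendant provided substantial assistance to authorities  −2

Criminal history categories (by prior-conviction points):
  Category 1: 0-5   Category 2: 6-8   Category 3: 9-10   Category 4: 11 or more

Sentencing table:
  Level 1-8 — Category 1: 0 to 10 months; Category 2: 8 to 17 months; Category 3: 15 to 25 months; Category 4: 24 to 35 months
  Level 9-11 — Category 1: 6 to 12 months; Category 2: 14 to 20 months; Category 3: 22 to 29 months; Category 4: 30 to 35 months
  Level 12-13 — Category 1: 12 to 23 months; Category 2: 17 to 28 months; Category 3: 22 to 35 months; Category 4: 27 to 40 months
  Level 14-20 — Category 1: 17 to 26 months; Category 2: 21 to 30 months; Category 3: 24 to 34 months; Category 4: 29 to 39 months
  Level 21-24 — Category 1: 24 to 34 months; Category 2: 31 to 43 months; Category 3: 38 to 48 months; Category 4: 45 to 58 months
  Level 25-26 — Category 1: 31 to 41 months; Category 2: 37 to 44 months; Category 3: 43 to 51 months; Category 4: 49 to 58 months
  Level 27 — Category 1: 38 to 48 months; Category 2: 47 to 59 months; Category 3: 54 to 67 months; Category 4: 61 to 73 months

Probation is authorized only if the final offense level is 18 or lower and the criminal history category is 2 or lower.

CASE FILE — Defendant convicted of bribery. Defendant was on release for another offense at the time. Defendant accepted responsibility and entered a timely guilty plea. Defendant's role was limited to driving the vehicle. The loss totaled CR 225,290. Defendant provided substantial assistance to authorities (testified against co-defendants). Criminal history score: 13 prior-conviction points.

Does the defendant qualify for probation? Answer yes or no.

Base offense level for bribery: 20.
S2 applies: 20 − 1 = 19.
S3 applies: 19 + 1 = 20.
S4 applies (level before this adjustment is 20 < 21, so +2): 20 + 2 = 22.
S5 applies: 22 − 3 = 19.
S6 applies: 19 − 2 = 17.
Final offense level: 17.
Criminal history: 13 prior points → Category 4 (11+).
Level 17 falls in the 14-20 band.
Grid: Level 14-20 × Category 4 = 29-39 months.
Probation check: level 17 ≤ 18 and category 4 > 2 → not eligible.

No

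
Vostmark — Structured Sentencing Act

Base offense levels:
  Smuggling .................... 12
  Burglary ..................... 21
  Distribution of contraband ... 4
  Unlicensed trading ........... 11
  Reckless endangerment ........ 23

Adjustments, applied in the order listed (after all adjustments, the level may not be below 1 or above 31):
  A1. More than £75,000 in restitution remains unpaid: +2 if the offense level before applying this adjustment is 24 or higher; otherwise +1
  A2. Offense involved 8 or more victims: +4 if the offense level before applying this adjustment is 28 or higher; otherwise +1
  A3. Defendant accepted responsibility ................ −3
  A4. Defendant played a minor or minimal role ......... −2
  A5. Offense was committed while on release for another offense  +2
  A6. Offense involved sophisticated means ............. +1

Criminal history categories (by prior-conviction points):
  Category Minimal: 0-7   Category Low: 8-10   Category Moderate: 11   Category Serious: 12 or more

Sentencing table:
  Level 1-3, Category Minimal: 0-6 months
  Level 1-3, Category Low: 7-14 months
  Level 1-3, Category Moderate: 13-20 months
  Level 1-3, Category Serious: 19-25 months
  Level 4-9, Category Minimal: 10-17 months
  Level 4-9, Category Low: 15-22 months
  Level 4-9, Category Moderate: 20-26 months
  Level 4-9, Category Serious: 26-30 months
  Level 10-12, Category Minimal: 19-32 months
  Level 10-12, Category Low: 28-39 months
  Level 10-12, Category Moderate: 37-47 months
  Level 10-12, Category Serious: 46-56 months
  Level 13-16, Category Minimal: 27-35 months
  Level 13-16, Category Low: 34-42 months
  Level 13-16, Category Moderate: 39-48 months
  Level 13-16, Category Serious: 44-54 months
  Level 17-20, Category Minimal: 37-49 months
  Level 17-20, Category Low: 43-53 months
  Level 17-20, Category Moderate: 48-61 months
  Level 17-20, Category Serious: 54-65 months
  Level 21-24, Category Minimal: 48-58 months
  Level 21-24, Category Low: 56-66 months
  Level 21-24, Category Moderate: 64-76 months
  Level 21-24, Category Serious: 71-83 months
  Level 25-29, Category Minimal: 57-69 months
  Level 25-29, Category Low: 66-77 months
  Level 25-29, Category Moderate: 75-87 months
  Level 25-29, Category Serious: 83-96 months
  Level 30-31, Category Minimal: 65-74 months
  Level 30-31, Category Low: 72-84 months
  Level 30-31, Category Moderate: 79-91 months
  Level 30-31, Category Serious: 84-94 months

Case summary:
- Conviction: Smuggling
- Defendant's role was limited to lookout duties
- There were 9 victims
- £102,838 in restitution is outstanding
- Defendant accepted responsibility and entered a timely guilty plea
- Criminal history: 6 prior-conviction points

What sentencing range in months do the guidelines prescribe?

Base offense level for smuggling: 12.
A1 applies (level before this adjustment is 12 < 24, so +1): 12 + 1 = 13.
A2 applies (level before this adjustment is 13 < 28, so +1): 13 + 1 = 14.
A3 applies: 14 − 3 = 11.
A4 applies: 11 − 2 = 9.
A5 does not apply.
Final offense level: 9.
Criminal history: 6 prior points → Category Minimal (0-7).
Level 9 falls in the 4-9 band.
Grid: Level 4-9 × Category Minimal = 10-17 months.

10-17 months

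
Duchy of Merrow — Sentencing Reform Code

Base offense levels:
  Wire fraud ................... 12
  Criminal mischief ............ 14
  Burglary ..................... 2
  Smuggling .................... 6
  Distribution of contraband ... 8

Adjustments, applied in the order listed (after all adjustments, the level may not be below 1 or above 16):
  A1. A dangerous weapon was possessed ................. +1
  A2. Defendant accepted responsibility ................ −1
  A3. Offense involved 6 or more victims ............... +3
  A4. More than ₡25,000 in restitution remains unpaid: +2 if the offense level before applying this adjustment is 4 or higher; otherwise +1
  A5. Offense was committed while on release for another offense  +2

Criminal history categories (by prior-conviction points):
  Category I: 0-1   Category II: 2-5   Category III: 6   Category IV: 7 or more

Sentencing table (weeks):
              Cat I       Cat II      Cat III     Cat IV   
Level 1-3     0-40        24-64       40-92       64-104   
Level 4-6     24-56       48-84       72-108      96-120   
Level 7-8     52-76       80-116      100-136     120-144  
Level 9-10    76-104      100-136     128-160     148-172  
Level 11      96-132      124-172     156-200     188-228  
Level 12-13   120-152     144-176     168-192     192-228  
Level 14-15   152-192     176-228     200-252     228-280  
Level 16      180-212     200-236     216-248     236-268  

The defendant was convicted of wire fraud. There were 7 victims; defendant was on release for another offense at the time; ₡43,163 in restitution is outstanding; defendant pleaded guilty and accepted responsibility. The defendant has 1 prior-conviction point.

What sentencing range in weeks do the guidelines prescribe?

Base offense level for wire fraud: 12.
A2 applies: 12 − 1 = 11.
A3 applies: 11 + 3 = 14.
A4 applies (level before this adjustment is 14 ≥ 4, so +2): 14 + 2 = 16.
A5 applies: 16 + 2 = 18.
Level 18 exceeds the maximum of 16; capped at 16.
Final offense level: 16.
Criminal history: 1 prior point → Category I (0-1).
Level 16 falls in the 16 band.
Grid: Level 16 × Category I = 180-212 weeks.

180-212 weeks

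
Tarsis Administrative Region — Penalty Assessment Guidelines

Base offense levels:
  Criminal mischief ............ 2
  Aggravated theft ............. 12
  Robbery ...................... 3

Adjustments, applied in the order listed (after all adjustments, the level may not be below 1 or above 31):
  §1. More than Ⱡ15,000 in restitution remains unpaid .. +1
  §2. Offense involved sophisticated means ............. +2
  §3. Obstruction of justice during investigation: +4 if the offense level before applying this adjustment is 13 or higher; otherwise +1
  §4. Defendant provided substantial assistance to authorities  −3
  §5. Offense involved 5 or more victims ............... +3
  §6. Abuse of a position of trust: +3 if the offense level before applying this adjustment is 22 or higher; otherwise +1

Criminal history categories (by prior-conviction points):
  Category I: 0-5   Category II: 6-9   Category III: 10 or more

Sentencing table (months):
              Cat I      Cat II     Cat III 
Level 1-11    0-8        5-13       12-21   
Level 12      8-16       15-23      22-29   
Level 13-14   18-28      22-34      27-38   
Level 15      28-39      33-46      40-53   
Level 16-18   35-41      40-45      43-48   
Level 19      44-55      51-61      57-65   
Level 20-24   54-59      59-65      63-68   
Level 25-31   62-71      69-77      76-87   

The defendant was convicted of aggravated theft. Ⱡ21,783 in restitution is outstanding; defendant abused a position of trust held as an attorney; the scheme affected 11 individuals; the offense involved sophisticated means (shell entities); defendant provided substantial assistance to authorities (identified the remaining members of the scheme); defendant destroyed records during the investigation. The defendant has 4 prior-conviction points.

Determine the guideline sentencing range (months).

Base offense level for aggravated theft: 12.
§1 applies: 12 + 1 = 13.
§2 applies: 13 + 2 = 15.
§3 applies (level before this adjustment is 15 ≥ 13, so +4): 15 + 4 = 19.
§4 applies: 19 − 3 = 16.
§5 applies: 16 + 3 = 19.
§6 applies (level before this adjustment is 19 < 22, so +1): 19 + 1 = 20.
Final offense level: 20.
Criminal history: 4 prior points → Category I (0-5).
Level 20 falls in the 20-24 band.
Grid: Level 20-24 × Category I = 54-59 months.

54-59 months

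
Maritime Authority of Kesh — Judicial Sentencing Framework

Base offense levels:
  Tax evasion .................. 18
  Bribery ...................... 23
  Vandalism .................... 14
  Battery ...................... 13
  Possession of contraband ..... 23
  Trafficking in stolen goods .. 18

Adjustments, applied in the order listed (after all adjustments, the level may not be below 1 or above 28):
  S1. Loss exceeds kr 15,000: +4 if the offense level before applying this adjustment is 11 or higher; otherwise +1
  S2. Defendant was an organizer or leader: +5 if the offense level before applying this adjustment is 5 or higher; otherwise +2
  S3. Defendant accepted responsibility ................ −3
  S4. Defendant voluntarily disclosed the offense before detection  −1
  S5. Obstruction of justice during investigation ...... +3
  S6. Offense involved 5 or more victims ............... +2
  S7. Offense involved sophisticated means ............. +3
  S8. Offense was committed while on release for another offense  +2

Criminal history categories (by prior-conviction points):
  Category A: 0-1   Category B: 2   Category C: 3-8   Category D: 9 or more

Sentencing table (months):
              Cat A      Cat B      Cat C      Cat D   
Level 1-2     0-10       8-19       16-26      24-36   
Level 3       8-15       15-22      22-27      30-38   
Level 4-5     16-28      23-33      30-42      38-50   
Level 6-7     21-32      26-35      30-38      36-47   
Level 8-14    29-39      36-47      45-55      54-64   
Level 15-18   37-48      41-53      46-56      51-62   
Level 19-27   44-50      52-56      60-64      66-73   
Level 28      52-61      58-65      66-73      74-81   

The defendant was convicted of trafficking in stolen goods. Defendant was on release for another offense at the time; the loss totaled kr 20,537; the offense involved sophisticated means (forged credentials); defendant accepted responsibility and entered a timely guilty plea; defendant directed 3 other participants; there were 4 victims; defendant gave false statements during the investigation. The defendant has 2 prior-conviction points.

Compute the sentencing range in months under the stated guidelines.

Base offense level for trafficking in stolen goods: 18.
S1 applies (level before this adjustment is 18 ≥ 11, so +4): 18 + 4 = 22.
S2 applies (level before this adjustment is 22 ≥ 5, so +5): 22 + 5 = 27.
S3 applies: 27 − 3 = 24.
S4 does not apply.
S5 applies: 24 + 3 = 27.
S7 applies: 27 + 3 = 30.
S8 applies: 30 + 2 = 32.
Level 32 exceeds the maximum of 28; capped at 28.
Final offense level: 28.
Criminal history: 2 prior points → Category B (2).
Level 28 falls in the 28 band.
Grid: Level 28 × Category B = 58-65 months.

58-65 months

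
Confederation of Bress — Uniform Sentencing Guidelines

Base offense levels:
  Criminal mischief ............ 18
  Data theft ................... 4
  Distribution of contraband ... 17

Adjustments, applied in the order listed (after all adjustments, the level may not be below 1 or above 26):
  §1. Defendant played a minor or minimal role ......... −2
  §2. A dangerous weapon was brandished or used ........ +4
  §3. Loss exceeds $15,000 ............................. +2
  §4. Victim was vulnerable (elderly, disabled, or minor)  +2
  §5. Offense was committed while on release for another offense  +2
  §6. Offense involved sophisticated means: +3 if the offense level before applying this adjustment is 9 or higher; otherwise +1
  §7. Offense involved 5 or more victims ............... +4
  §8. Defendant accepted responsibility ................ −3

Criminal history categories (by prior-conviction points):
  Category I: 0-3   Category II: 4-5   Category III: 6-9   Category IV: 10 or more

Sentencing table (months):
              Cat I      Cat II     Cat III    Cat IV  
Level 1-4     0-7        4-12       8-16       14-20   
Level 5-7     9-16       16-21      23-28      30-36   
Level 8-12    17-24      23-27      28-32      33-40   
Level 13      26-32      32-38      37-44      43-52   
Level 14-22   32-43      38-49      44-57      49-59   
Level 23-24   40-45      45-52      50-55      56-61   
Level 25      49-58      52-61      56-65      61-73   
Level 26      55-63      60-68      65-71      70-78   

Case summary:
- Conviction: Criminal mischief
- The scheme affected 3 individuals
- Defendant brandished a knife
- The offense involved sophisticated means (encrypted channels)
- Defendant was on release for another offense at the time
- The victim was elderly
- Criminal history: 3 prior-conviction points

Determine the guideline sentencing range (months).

55-63 months

Base offense level for criminal mischief: 18.
§2 applies: 18 + 4 = 22.
§3 does not apply.
§4 applies: 22 + 2 = 24.
§5 applies: 24 + 2 = 26.
§6 applies (level before this adjustment is 26 ≥ 9, so +3): 26 + 3 = 29.
§7 does not apply.
Level 29 exceeds the maximum of 26; capped at 26.
Final offense level: 26.
Criminal history: 3 prior points → Category I (0-3).
Level 26 falls in the 26 band.
Grid: Level 26 × Category I = 55-63 months.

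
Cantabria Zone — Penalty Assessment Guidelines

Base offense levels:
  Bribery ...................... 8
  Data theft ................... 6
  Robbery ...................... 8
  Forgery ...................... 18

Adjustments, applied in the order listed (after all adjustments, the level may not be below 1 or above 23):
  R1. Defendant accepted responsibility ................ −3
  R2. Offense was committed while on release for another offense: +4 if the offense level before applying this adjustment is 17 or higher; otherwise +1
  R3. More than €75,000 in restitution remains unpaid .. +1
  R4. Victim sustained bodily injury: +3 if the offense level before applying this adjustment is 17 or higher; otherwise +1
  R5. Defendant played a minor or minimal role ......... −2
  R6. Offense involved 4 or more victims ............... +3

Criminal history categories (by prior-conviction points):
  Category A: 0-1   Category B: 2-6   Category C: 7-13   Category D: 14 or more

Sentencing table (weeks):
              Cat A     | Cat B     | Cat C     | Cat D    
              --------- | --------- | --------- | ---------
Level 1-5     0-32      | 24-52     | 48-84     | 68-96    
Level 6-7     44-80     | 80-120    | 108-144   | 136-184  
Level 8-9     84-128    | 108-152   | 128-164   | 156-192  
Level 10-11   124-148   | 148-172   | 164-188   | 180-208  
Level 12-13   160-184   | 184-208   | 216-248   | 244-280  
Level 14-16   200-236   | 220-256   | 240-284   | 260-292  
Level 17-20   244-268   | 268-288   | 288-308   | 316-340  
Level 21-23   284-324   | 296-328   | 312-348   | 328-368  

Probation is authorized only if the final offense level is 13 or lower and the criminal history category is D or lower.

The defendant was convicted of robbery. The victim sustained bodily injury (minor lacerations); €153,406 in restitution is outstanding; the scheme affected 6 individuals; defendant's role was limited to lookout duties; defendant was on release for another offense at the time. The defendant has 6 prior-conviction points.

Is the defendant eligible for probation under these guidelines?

Yes

Base offense level for robbery: 8.
R2 applies (level before this adjustment is 8 < 17, so +1): 8 + 1 = 9.
R3 applies: 9 + 1 = 10.
R4 applies (level before this adjustment is 10 < 17, so +1): 10 + 1 = 11.
R5 applies: 11 − 2 = 9.
R6 applies: 9 + 3 = 12.
Final offense level: 12.
Criminal history: 6 prior points → Category B (2-6).
Level 12 falls in the 12-13 band.
Grid: Level 12-13 × Category B = 184-208 weeks.
Probation check: level 12 ≤ 13 and category B ≤ D → eligible.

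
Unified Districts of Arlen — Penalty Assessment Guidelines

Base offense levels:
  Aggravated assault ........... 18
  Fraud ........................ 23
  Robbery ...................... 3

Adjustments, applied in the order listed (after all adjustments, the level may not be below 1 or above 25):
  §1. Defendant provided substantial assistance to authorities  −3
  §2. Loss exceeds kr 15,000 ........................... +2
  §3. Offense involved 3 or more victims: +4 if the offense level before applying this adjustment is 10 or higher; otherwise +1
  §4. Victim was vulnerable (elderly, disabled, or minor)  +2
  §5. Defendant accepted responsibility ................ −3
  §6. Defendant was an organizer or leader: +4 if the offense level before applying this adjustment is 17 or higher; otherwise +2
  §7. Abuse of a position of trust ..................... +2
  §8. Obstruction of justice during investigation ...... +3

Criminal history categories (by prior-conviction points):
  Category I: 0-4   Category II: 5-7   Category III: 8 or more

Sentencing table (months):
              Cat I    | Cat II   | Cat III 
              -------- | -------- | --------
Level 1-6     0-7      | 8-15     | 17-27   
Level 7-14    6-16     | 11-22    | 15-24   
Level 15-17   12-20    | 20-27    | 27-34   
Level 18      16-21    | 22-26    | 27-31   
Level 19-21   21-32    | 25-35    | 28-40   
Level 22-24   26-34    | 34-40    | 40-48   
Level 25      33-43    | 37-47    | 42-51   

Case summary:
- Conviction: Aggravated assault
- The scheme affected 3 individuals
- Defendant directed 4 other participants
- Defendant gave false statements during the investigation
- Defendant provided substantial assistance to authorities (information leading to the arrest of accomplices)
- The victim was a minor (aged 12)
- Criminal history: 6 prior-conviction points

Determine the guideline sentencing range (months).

Base offense level for aggravated assault: 18.
§1 applies: 18 − 3 = 15.
§2 does not apply.
§3 applies (level before this adjustment is 15 ≥ 10, so +4): 15 + 4 = 19.
§4 applies: 19 + 2 = 21.
§5 does not apply.
§6 applies (level before this adjustment is 21 ≥ 17, so +4): 21 + 4 = 25.
§8 applies: 25 + 3 = 28.
Level 28 exceeds the maximum of 25; capped at 25.
Final offense level: 25.
Criminal history: 6 prior points → Category II (5-7).
Level 25 falls in the 25 band.
Grid: Level 25 × Category II = 37-47 months.

37-47 months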